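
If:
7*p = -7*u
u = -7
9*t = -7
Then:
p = 7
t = -7/9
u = -7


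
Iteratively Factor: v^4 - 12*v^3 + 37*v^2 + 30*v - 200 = (v - 5)*(v^3 - 7*v^2 + 2*v + 40) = (v - 5)^2*(v^2 - 2*v - 8) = (v - 5)^2*(v - 4)*(v + 2)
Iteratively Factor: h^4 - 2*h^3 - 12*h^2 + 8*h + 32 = (h - 2)*(h^3 - 12*h - 16) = (h - 2)*(h + 2)*(h^2 - 2*h - 8) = (h - 4)*(h - 2)*(h + 2)*(h + 2)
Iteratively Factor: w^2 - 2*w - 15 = (w - 5)*(w + 3)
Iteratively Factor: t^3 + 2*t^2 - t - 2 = (t + 1)*(t^2 + t - 2) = (t - 1)*(t + 1)*(t + 2)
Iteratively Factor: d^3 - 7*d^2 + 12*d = (d - 4)*(d^2 - 3*d) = (d - 4)*(d - 3)*(d)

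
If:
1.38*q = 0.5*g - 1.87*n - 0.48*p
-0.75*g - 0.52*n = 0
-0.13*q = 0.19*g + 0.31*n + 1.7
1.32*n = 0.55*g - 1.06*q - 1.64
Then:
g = -34.20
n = 49.33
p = 4.27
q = -80.72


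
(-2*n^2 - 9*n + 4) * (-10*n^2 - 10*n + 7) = 20*n^4 + 110*n^3 + 36*n^2 - 103*n + 28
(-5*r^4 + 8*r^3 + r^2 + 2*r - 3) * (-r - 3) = 5*r^5 + 7*r^4 - 25*r^3 - 5*r^2 - 3*r + 9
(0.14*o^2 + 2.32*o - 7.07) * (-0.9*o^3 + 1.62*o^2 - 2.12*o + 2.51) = -0.126*o^5 - 1.8612*o^4 + 9.8246*o^3 - 16.0204*o^2 + 20.8116*o - 17.7457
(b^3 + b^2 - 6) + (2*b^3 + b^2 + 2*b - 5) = 3*b^3 + 2*b^2 + 2*b - 11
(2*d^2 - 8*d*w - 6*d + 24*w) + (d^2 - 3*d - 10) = 3*d^2 - 8*d*w - 9*d + 24*w - 10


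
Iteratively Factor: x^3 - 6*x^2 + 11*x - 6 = (x - 1)*(x^2 - 5*x + 6) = (x - 2)*(x - 1)*(x - 3)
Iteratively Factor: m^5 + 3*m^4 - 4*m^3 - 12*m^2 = (m + 2)*(m^4 + m^3 - 6*m^2) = (m - 2)*(m + 2)*(m^3 + 3*m^2) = (m - 2)*(m + 2)*(m + 3)*(m^2) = m*(m - 2)*(m + 2)*(m + 3)*(m)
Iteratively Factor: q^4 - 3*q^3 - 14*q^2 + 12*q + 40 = (q - 5)*(q^3 + 2*q^2 - 4*q - 8) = (q - 5)*(q - 2)*(q^2 + 4*q + 4) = (q - 5)*(q - 2)*(q + 2)*(q + 2)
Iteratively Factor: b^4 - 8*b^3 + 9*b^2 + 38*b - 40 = (b - 4)*(b^3 - 4*b^2 - 7*b + 10) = (b - 4)*(b + 2)*(b^2 - 6*b + 5) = (b - 5)*(b - 4)*(b + 2)*(b - 1)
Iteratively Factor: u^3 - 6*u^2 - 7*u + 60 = (u + 3)*(u^2 - 9*u + 20) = (u - 4)*(u + 3)*(u - 5)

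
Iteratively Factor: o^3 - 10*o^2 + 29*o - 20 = (o - 4)*(o^2 - 6*o + 5) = (o - 5)*(o - 4)*(o - 1)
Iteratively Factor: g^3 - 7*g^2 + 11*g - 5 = (g - 1)*(g^2 - 6*g + 5) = (g - 1)^2*(g - 5)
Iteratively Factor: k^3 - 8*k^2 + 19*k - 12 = (k - 4)*(k^2 - 4*k + 3) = (k - 4)*(k - 3)*(k - 1)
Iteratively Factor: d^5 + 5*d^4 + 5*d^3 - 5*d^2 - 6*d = (d + 1)*(d^4 + 4*d^3 + d^2 - 6*d) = d*(d + 1)*(d^3 + 4*d^2 + d - 6) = d*(d - 1)*(d + 1)*(d^2 + 5*d + 6) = d*(d - 1)*(d + 1)*(d + 2)*(d + 3)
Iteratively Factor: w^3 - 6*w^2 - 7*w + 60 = (w - 5)*(w^2 - w - 12) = (w - 5)*(w + 3)*(w - 4)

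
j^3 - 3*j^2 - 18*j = j*(j - 6)*(j + 3)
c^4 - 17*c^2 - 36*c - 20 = (c - 5)*(c + 1)*(c + 2)^2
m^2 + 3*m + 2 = (m + 1)*(m + 2)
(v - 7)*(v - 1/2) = v^2 - 15*v/2 + 7/2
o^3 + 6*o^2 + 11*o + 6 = (o + 1)*(o + 2)*(o + 3)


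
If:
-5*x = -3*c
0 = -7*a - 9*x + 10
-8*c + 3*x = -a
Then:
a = 155/122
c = 25/122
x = 15/122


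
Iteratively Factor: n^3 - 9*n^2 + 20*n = (n - 4)*(n^2 - 5*n) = n*(n - 4)*(n - 5)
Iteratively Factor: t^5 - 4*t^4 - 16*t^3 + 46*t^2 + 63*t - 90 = (t - 5)*(t^4 + t^3 - 11*t^2 - 9*t + 18) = (t - 5)*(t + 3)*(t^3 - 2*t^2 - 5*t + 6) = (t - 5)*(t + 2)*(t + 3)*(t^2 - 4*t + 3) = (t - 5)*(t - 3)*(t + 2)*(t + 3)*(t - 1)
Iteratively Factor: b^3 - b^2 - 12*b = (b)*(b^2 - b - 12) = b*(b + 3)*(b - 4)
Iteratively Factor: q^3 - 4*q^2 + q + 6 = (q - 2)*(q^2 - 2*q - 3) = (q - 2)*(q + 1)*(q - 3)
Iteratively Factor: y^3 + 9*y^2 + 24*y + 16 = (y + 4)*(y^2 + 5*y + 4) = (y + 1)*(y + 4)*(y + 4)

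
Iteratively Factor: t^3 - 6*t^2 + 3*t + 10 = (t - 5)*(t^2 - t - 2) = (t - 5)*(t - 2)*(t + 1)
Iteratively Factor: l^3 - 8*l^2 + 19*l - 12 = (l - 4)*(l^2 - 4*l + 3) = (l - 4)*(l - 1)*(l - 3)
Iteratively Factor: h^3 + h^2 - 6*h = (h)*(h^2 + h - 6) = h*(h + 3)*(h - 2)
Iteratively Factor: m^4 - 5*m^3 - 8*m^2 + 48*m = (m)*(m^3 - 5*m^2 - 8*m + 48) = m*(m - 4)*(m^2 - m - 12) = m*(m - 4)*(m + 3)*(m - 4)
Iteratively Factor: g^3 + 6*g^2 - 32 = (g + 4)*(g^2 + 2*g - 8) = (g - 2)*(g + 4)*(g + 4)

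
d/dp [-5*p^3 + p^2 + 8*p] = -15*p^2 + 2*p + 8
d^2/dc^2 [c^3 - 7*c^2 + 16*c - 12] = 6*c - 14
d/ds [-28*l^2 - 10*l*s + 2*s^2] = -10*l + 4*s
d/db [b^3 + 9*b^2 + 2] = 3*b*(b + 6)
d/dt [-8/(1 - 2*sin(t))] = -16*cos(t)/(2*sin(t) - 1)^2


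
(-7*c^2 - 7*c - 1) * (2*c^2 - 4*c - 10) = -14*c^4 + 14*c^3 + 96*c^2 + 74*c + 10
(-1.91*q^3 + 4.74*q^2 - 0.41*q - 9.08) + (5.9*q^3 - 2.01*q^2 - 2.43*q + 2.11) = 3.99*q^3 + 2.73*q^2 - 2.84*q - 6.97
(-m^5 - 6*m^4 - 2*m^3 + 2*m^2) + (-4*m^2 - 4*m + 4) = -m^5 - 6*m^4 - 2*m^3 - 2*m^2 - 4*m + 4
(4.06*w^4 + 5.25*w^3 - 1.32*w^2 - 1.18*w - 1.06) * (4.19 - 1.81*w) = -7.3486*w^5 + 7.5089*w^4 + 24.3867*w^3 - 3.395*w^2 - 3.0256*w - 4.4414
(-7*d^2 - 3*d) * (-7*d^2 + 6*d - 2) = 49*d^4 - 21*d^3 - 4*d^2 + 6*d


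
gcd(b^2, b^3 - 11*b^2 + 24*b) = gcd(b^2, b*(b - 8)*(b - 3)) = b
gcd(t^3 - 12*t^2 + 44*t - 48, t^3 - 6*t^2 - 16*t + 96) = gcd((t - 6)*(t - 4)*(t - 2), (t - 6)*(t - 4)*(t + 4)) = t^2 - 10*t + 24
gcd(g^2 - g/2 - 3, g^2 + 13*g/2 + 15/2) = g + 3/2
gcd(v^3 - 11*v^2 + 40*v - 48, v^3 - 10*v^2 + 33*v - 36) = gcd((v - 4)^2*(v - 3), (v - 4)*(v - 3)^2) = v^2 - 7*v + 12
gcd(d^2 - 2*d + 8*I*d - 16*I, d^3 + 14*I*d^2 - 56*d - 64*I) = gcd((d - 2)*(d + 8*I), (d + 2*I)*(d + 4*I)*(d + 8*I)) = d + 8*I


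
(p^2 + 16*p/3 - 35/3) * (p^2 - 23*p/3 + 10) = p^4 - 7*p^3/3 - 383*p^2/9 + 1285*p/9 - 350/3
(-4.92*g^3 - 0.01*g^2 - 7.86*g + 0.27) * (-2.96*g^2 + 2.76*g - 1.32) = 14.5632*g^5 - 13.5496*g^4 + 29.7324*g^3 - 22.4796*g^2 + 11.1204*g - 0.3564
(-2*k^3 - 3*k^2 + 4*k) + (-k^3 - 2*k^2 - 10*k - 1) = -3*k^3 - 5*k^2 - 6*k - 1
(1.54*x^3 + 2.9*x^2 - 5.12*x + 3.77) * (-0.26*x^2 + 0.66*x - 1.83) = -0.4004*x^5 + 0.2624*x^4 + 0.427*x^3 - 9.6664*x^2 + 11.8578*x - 6.8991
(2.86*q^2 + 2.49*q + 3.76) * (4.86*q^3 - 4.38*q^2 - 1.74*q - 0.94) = 13.8996*q^5 - 0.425399999999998*q^4 + 2.391*q^3 - 23.4898*q^2 - 8.883*q - 3.5344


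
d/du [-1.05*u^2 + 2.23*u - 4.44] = 2.23 - 2.1*u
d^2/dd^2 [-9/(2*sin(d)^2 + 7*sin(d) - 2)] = 9*(16*sin(d)^4 + 42*sin(d)^3 + 41*sin(d)^2 - 70*sin(d) - 106)/(7*sin(d) - cos(2*d) - 1)^3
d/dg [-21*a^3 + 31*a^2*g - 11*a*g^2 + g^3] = 31*a^2 - 22*a*g + 3*g^2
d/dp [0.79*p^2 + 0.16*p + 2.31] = 1.58*p + 0.16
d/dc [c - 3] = 1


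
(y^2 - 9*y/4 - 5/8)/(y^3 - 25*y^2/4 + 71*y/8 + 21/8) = (2*y - 5)/(2*y^2 - 13*y + 21)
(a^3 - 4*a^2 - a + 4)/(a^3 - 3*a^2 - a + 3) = (a - 4)/(a - 3)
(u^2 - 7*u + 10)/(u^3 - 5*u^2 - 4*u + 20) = 1/(u + 2)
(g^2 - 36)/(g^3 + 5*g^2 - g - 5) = (g^2 - 36)/(g^3 + 5*g^2 - g - 5)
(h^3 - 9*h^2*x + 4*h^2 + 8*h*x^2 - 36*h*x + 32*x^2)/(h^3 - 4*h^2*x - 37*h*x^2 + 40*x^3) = (h + 4)/(h + 5*x)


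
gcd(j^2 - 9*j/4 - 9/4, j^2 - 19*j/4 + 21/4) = j - 3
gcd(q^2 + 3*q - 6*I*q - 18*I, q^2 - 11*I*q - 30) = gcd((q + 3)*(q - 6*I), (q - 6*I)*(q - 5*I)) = q - 6*I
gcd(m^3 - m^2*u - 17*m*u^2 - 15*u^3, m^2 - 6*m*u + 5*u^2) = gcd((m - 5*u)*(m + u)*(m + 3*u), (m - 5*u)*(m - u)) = -m + 5*u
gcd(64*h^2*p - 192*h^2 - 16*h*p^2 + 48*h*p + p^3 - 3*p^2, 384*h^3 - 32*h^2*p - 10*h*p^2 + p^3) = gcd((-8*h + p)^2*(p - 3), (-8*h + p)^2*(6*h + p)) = 64*h^2 - 16*h*p + p^2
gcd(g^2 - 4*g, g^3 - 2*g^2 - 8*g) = g^2 - 4*g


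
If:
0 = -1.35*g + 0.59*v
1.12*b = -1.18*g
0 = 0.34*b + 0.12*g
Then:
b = 0.00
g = 0.00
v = 0.00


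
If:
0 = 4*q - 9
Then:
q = 9/4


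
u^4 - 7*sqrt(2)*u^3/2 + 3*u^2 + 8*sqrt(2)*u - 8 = (u - 2*sqrt(2))^2*(u - sqrt(2)/2)*(u + sqrt(2))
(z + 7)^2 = z^2 + 14*z + 49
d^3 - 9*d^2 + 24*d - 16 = (d - 4)^2*(d - 1)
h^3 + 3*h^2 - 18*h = h*(h - 3)*(h + 6)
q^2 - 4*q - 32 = (q - 8)*(q + 4)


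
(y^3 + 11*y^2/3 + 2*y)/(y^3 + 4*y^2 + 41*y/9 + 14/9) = 3*y*(y + 3)/(3*y^2 + 10*y + 7)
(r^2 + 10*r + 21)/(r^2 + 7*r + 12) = (r + 7)/(r + 4)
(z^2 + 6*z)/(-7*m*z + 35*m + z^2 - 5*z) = z*(z + 6)/(-7*m*z + 35*m + z^2 - 5*z)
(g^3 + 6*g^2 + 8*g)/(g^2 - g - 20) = g*(g + 2)/(g - 5)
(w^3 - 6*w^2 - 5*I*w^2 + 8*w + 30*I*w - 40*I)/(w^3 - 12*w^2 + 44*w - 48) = (w - 5*I)/(w - 6)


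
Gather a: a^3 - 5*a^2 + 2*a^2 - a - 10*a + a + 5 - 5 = a^3 - 3*a^2 - 10*a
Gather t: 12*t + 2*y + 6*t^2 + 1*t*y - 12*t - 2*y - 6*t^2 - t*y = 0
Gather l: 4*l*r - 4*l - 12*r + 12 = l*(4*r - 4) - 12*r + 12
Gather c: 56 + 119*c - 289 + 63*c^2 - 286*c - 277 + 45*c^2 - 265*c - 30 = 108*c^2 - 432*c - 540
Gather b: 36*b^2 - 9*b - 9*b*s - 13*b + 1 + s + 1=36*b^2 + b*(-9*s - 22) + s + 2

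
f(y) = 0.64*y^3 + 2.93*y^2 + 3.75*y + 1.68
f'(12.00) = 350.55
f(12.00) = 1574.52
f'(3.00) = 38.61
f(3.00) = 56.58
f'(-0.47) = 1.42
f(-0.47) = 0.50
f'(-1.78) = -0.60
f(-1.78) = 0.68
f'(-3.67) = 8.10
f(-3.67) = -4.25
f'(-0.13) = 3.02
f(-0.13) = 1.24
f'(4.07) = 59.40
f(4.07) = 108.63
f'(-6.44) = 45.64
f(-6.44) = -71.89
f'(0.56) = 7.63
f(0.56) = 4.81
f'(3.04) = 39.31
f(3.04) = 58.14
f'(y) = 1.92*y^2 + 5.86*y + 3.75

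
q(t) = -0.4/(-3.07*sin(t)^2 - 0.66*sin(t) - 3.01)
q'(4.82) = 0.01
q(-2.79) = 0.13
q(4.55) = 0.07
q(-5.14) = 0.07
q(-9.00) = 0.12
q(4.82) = 0.07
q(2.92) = 0.12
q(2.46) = 0.09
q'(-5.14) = -0.03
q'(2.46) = 0.07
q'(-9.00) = -0.06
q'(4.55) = -0.01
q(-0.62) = 0.11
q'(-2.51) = -0.07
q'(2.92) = 0.07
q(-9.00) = 0.12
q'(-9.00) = -0.06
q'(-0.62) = 0.07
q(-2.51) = 0.11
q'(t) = -0.4*(6.14*sin(t)*cos(t) + 0.66*cos(t))/(-3.07*sin(t)^2 - 0.66*sin(t) - 3.01)^2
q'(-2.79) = -0.06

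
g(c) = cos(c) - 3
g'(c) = -sin(c)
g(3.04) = -3.99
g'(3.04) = -0.10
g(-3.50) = -3.94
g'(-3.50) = -0.35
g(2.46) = -3.78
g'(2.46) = -0.63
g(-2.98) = -3.99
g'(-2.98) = 0.16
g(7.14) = -2.35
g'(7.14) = -0.76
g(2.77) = -3.93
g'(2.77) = -0.36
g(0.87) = -2.36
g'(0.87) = -0.76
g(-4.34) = -3.36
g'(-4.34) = -0.93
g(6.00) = -2.04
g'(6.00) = 0.28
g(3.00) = -3.99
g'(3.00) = -0.14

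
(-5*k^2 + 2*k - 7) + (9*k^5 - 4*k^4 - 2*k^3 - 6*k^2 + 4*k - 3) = 9*k^5 - 4*k^4 - 2*k^3 - 11*k^2 + 6*k - 10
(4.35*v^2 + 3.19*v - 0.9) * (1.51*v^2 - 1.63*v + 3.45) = 6.5685*v^4 - 2.2736*v^3 + 8.4488*v^2 + 12.4725*v - 3.105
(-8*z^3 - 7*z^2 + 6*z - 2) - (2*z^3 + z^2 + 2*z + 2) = -10*z^3 - 8*z^2 + 4*z - 4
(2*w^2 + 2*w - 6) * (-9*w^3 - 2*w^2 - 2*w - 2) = -18*w^5 - 22*w^4 + 46*w^3 + 4*w^2 + 8*w + 12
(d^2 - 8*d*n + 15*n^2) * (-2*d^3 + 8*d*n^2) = -2*d^5 + 16*d^4*n - 22*d^3*n^2 - 64*d^2*n^3 + 120*d*n^4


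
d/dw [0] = 0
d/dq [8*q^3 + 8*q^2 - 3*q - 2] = 24*q^2 + 16*q - 3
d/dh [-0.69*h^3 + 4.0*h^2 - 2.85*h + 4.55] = -2.07*h^2 + 8.0*h - 2.85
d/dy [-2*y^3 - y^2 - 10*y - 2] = -6*y^2 - 2*y - 10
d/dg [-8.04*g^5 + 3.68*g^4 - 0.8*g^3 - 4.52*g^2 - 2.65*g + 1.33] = -40.2*g^4 + 14.72*g^3 - 2.4*g^2 - 9.04*g - 2.65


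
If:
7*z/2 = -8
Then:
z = -16/7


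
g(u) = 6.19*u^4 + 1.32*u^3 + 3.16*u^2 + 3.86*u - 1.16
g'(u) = 24.76*u^3 + 3.96*u^2 + 6.32*u + 3.86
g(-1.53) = 29.52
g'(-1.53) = -85.22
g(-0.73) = -1.05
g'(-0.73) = -8.28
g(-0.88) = 0.70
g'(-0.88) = -15.51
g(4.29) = 2274.40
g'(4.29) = 2058.74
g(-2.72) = 323.97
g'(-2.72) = -482.29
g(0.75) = 6.03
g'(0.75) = 21.27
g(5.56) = 6260.35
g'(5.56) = 4417.16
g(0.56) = 2.83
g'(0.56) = 12.99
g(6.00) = 8443.12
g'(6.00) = 5532.50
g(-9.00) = 39870.37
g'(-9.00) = -17782.30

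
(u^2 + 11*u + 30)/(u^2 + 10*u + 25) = (u + 6)/(u + 5)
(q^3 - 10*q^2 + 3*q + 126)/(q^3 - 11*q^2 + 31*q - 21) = (q^2 - 3*q - 18)/(q^2 - 4*q + 3)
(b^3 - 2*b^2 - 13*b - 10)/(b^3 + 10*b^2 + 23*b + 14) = (b - 5)/(b + 7)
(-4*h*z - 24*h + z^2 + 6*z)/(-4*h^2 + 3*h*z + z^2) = (-4*h*z - 24*h + z^2 + 6*z)/(-4*h^2 + 3*h*z + z^2)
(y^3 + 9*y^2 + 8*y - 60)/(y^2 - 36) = (y^2 + 3*y - 10)/(y - 6)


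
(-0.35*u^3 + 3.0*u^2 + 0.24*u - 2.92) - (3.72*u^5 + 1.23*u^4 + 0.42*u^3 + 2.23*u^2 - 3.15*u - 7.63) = -3.72*u^5 - 1.23*u^4 - 0.77*u^3 + 0.77*u^2 + 3.39*u + 4.71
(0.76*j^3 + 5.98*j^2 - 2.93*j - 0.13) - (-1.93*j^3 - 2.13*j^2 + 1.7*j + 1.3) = 2.69*j^3 + 8.11*j^2 - 4.63*j - 1.43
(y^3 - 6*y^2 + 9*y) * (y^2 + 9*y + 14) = y^5 + 3*y^4 - 31*y^3 - 3*y^2 + 126*y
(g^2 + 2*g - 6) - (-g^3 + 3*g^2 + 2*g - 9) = g^3 - 2*g^2 + 3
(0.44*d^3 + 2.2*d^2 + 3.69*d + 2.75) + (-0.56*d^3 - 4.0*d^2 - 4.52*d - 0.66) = -0.12*d^3 - 1.8*d^2 - 0.83*d + 2.09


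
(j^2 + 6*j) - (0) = j^2 + 6*j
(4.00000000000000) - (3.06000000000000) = 0.940000000000000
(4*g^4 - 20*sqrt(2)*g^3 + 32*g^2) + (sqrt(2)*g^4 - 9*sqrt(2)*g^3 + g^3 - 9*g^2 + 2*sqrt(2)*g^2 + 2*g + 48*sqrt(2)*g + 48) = sqrt(2)*g^4 + 4*g^4 - 29*sqrt(2)*g^3 + g^3 + 2*sqrt(2)*g^2 + 23*g^2 + 2*g + 48*sqrt(2)*g + 48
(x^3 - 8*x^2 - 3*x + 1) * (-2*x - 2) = -2*x^4 + 14*x^3 + 22*x^2 + 4*x - 2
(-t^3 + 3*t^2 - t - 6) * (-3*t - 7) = 3*t^4 - 2*t^3 - 18*t^2 + 25*t + 42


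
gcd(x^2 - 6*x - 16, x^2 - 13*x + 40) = x - 8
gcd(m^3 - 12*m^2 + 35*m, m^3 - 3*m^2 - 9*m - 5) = m - 5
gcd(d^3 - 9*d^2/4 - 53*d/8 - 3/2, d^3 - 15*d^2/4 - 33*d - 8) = d + 1/4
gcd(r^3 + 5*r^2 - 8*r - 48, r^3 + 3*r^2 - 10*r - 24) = r^2 + r - 12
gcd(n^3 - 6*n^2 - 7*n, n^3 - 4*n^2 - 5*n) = n^2 + n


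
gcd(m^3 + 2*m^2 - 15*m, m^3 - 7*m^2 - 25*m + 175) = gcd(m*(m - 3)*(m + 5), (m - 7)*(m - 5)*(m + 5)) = m + 5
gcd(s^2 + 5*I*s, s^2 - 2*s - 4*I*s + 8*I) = 1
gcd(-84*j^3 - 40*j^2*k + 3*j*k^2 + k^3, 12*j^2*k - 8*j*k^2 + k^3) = 6*j - k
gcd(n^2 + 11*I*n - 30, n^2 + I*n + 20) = n + 5*I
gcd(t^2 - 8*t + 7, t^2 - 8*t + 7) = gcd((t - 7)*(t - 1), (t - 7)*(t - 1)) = t^2 - 8*t + 7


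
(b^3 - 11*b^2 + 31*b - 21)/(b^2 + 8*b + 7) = (b^3 - 11*b^2 + 31*b - 21)/(b^2 + 8*b + 7)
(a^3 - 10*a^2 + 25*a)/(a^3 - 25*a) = (a - 5)/(a + 5)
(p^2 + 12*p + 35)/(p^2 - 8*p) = (p^2 + 12*p + 35)/(p*(p - 8))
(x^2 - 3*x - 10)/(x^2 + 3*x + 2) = (x - 5)/(x + 1)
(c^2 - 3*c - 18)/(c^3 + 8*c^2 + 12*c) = (c^2 - 3*c - 18)/(c*(c^2 + 8*c + 12))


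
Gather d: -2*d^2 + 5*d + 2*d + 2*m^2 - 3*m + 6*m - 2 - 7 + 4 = -2*d^2 + 7*d + 2*m^2 + 3*m - 5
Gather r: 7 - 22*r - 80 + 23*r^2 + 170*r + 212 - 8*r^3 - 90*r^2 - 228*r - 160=-8*r^3 - 67*r^2 - 80*r - 21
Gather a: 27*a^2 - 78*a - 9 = 27*a^2 - 78*a - 9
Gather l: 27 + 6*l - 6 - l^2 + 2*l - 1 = -l^2 + 8*l + 20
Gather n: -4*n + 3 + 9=12 - 4*n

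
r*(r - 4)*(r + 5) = r^3 + r^2 - 20*r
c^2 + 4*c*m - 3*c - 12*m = (c - 3)*(c + 4*m)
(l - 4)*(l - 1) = l^2 - 5*l + 4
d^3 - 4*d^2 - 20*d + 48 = (d - 6)*(d - 2)*(d + 4)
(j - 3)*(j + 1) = j^2 - 2*j - 3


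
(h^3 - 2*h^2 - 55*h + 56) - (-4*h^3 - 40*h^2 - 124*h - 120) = 5*h^3 + 38*h^2 + 69*h + 176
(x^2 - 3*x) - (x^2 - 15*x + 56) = 12*x - 56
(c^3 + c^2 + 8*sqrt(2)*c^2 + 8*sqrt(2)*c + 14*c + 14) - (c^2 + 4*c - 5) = c^3 + 8*sqrt(2)*c^2 + 10*c + 8*sqrt(2)*c + 19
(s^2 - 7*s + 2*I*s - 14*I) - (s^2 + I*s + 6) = -7*s + I*s - 6 - 14*I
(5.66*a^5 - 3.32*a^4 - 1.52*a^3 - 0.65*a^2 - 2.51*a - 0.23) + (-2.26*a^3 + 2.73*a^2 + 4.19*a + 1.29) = 5.66*a^5 - 3.32*a^4 - 3.78*a^3 + 2.08*a^2 + 1.68*a + 1.06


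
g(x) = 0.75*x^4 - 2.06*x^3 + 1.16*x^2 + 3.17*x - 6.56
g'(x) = 3.0*x^3 - 6.18*x^2 + 2.32*x + 3.17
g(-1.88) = 14.64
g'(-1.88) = -42.97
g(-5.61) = 1118.74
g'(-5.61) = -734.02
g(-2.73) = 77.00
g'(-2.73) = -110.26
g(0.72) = -4.24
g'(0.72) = 2.76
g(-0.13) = -6.95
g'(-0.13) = 2.76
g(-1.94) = 17.32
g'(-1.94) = -46.49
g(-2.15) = 28.49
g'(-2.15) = -60.20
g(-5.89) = 1338.60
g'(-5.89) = -837.90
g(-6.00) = 1433.14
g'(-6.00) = -881.23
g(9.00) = 3534.94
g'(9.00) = 1710.47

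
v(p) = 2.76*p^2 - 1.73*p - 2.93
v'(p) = 5.52*p - 1.73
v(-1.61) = 7.01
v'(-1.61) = -10.62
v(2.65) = 11.87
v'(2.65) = 12.90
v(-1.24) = 3.46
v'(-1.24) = -8.57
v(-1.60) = 6.90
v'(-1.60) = -10.56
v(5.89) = 82.63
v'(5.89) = 30.78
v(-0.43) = -1.68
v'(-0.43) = -4.10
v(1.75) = 2.50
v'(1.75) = 7.93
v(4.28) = 40.22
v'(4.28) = 21.90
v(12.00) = 373.75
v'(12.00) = 64.51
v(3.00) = 16.72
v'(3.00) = 14.83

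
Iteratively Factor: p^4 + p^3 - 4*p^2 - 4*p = (p + 2)*(p^3 - p^2 - 2*p) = p*(p + 2)*(p^2 - p - 2) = p*(p + 1)*(p + 2)*(p - 2)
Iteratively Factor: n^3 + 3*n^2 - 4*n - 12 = (n - 2)*(n^2 + 5*n + 6) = (n - 2)*(n + 3)*(n + 2)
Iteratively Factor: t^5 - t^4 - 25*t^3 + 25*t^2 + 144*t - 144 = (t + 3)*(t^4 - 4*t^3 - 13*t^2 + 64*t - 48) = (t + 3)*(t + 4)*(t^3 - 8*t^2 + 19*t - 12) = (t - 1)*(t + 3)*(t + 4)*(t^2 - 7*t + 12) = (t - 3)*(t - 1)*(t + 3)*(t + 4)*(t - 4)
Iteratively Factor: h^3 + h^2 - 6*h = (h)*(h^2 + h - 6) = h*(h - 2)*(h + 3)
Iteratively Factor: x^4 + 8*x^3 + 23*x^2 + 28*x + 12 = (x + 2)*(x^3 + 6*x^2 + 11*x + 6) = (x + 1)*(x + 2)*(x^2 + 5*x + 6) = (x + 1)*(x + 2)^2*(x + 3)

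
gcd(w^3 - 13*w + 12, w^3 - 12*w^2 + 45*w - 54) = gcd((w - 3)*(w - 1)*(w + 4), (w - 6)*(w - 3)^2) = w - 3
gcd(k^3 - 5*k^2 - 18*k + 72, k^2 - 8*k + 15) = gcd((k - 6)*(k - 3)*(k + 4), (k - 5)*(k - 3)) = k - 3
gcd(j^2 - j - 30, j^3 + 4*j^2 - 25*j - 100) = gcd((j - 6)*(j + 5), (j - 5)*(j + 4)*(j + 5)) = j + 5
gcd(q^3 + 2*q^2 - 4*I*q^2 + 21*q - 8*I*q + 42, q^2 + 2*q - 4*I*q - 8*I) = q + 2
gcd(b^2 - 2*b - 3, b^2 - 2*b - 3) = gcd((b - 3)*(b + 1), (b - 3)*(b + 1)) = b^2 - 2*b - 3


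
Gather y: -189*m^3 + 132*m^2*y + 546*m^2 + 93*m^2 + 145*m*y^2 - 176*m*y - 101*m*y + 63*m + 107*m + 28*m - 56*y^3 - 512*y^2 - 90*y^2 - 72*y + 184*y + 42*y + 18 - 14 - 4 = -189*m^3 + 639*m^2 + 198*m - 56*y^3 + y^2*(145*m - 602) + y*(132*m^2 - 277*m + 154)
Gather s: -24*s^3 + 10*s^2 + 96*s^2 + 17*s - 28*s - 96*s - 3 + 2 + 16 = -24*s^3 + 106*s^2 - 107*s + 15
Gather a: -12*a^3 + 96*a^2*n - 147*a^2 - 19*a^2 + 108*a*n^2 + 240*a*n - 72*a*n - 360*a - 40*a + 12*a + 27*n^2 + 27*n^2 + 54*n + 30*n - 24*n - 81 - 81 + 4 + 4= -12*a^3 + a^2*(96*n - 166) + a*(108*n^2 + 168*n - 388) + 54*n^2 + 60*n - 154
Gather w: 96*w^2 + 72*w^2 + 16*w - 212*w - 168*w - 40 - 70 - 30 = 168*w^2 - 364*w - 140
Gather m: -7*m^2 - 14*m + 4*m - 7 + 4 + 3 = -7*m^2 - 10*m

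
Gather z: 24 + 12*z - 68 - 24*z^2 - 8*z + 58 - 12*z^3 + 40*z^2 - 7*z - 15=-12*z^3 + 16*z^2 - 3*z - 1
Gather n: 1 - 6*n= 1 - 6*n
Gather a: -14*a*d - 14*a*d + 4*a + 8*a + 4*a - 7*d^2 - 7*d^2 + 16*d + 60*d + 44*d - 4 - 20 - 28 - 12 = a*(16 - 28*d) - 14*d^2 + 120*d - 64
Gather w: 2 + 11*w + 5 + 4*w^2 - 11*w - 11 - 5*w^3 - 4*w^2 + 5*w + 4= -5*w^3 + 5*w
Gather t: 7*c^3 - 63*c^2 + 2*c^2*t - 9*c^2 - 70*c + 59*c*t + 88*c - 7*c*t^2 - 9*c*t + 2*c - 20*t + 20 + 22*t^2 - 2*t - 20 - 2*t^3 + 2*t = 7*c^3 - 72*c^2 + 20*c - 2*t^3 + t^2*(22 - 7*c) + t*(2*c^2 + 50*c - 20)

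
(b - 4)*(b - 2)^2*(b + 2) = b^4 - 6*b^3 + 4*b^2 + 24*b - 32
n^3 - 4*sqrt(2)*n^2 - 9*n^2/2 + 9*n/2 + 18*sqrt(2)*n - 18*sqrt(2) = (n - 3)*(n - 3/2)*(n - 4*sqrt(2))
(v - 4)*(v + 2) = v^2 - 2*v - 8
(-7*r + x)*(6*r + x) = -42*r^2 - r*x + x^2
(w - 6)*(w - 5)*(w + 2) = w^3 - 9*w^2 + 8*w + 60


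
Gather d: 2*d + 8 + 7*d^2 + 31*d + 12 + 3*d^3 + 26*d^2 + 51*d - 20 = 3*d^3 + 33*d^2 + 84*d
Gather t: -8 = -8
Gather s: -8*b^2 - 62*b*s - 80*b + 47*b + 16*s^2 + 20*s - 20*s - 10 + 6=-8*b^2 - 62*b*s - 33*b + 16*s^2 - 4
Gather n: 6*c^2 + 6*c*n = 6*c^2 + 6*c*n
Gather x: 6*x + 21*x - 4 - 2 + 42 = 27*x + 36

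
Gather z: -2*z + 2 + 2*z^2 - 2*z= 2*z^2 - 4*z + 2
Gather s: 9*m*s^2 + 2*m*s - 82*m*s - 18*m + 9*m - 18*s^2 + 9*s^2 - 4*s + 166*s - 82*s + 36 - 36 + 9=-9*m + s^2*(9*m - 9) + s*(80 - 80*m) + 9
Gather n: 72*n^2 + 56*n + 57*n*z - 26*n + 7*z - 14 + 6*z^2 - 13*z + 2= 72*n^2 + n*(57*z + 30) + 6*z^2 - 6*z - 12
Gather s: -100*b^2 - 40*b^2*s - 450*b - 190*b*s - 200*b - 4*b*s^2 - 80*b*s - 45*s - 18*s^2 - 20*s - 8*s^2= -100*b^2 - 650*b + s^2*(-4*b - 26) + s*(-40*b^2 - 270*b - 65)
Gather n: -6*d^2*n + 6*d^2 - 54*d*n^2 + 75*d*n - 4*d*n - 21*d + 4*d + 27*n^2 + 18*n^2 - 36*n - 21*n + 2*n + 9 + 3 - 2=6*d^2 - 17*d + n^2*(45 - 54*d) + n*(-6*d^2 + 71*d - 55) + 10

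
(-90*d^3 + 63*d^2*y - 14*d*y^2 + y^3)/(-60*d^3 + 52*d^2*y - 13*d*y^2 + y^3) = (-3*d + y)/(-2*d + y)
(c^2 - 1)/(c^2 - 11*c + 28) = (c^2 - 1)/(c^2 - 11*c + 28)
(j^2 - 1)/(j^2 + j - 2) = (j + 1)/(j + 2)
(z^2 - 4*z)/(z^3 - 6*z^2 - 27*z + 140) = z/(z^2 - 2*z - 35)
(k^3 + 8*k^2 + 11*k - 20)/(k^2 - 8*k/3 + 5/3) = 3*(k^2 + 9*k + 20)/(3*k - 5)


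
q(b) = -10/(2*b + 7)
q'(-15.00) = 0.04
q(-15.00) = 0.43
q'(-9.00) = 0.17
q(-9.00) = 0.91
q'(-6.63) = 0.51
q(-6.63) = 1.60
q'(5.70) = 0.06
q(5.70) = -0.54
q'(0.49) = 0.31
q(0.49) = -1.25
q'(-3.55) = 2000.00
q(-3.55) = 100.00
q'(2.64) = 0.13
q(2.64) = -0.81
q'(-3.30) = 125.00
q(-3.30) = -25.00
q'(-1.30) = 1.03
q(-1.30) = -2.27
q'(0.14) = 0.38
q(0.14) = -1.37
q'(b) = 20/(2*b + 7)^2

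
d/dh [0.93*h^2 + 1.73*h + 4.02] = 1.86*h + 1.73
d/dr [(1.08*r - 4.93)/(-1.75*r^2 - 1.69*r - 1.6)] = (1.89*r^2 - 17.255*r - 10.0597)/(3.0625*r^4 + 5.915*r^3 + 8.4561*r^2 + 5.408*r + 2.56)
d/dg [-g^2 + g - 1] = 1 - 2*g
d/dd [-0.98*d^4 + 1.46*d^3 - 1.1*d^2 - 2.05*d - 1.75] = -3.92*d^3 + 4.38*d^2 - 2.2*d - 2.05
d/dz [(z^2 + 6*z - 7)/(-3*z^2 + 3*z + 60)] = (7*z^2 + 26*z + 127)/(3*(z^4 - 2*z^3 - 39*z^2 + 40*z + 400))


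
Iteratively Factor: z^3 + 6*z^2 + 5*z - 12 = (z + 4)*(z^2 + 2*z - 3) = (z - 1)*(z + 4)*(z + 3)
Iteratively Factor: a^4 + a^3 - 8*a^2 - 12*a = (a - 3)*(a^3 + 4*a^2 + 4*a) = (a - 3)*(a + 2)*(a^2 + 2*a) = (a - 3)*(a + 2)^2*(a)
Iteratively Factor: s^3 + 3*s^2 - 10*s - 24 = (s + 4)*(s^2 - s - 6) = (s + 2)*(s + 4)*(s - 3)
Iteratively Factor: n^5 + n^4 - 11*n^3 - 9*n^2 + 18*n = (n - 1)*(n^4 + 2*n^3 - 9*n^2 - 18*n) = (n - 1)*(n + 2)*(n^3 - 9*n) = n*(n - 1)*(n + 2)*(n^2 - 9) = n*(n - 3)*(n - 1)*(n + 2)*(n + 3)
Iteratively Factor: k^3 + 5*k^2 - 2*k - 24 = (k + 4)*(k^2 + k - 6) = (k + 3)*(k + 4)*(k - 2)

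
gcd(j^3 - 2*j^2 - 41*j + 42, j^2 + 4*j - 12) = j + 6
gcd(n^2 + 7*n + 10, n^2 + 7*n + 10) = n^2 + 7*n + 10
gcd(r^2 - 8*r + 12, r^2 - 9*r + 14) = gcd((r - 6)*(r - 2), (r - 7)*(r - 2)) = r - 2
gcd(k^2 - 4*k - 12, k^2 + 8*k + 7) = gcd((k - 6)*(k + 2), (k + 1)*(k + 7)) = 1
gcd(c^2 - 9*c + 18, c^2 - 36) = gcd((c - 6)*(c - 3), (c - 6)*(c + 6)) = c - 6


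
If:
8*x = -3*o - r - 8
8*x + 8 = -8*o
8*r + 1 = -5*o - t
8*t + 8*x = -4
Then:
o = -3/92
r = -15/92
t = 43/92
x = -89/92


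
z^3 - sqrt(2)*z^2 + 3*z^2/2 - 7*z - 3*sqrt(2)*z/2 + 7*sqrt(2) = (z - 2)*(z + 7/2)*(z - sqrt(2))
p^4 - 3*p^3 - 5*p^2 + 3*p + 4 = (p - 4)*(p - 1)*(p + 1)^2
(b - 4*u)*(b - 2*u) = b^2 - 6*b*u + 8*u^2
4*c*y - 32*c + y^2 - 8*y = (4*c + y)*(y - 8)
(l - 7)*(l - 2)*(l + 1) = l^3 - 8*l^2 + 5*l + 14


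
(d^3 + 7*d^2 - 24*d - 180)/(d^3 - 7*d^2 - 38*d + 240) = (d + 6)/(d - 8)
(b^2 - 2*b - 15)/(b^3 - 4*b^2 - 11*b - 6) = (-b^2 + 2*b + 15)/(-b^3 + 4*b^2 + 11*b + 6)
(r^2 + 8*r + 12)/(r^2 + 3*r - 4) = (r^2 + 8*r + 12)/(r^2 + 3*r - 4)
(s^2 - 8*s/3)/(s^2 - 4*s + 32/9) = 3*s/(3*s - 4)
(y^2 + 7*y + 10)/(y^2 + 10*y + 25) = (y + 2)/(y + 5)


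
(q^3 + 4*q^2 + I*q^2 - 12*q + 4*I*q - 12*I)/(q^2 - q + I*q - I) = (q^2 + 4*q - 12)/(q - 1)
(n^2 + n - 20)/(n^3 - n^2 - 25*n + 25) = (n - 4)/(n^2 - 6*n + 5)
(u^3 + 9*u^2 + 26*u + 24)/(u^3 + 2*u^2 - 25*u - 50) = (u^2 + 7*u + 12)/(u^2 - 25)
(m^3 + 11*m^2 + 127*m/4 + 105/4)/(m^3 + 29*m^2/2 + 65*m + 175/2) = (m + 3/2)/(m + 5)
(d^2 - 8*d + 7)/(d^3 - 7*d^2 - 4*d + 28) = (d - 1)/(d^2 - 4)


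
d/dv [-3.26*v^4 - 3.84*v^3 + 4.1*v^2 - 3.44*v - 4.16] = -13.04*v^3 - 11.52*v^2 + 8.2*v - 3.44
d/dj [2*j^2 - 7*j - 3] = 4*j - 7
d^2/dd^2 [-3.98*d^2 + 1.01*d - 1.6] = -7.96000000000000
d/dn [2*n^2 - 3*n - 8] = 4*n - 3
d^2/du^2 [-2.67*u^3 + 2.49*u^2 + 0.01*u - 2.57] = 4.98 - 16.02*u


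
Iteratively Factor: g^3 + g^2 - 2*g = (g + 2)*(g^2 - g) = g*(g + 2)*(g - 1)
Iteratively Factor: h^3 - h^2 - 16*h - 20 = (h + 2)*(h^2 - 3*h - 10) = (h + 2)^2*(h - 5)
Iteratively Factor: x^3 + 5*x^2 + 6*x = (x + 3)*(x^2 + 2*x) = x*(x + 3)*(x + 2)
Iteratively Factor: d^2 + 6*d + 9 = (d + 3)*(d + 3)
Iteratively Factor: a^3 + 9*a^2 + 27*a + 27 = (a + 3)*(a^2 + 6*a + 9) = (a + 3)^2*(a + 3)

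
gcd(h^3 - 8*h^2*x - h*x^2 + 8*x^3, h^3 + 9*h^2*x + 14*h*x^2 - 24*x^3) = -h + x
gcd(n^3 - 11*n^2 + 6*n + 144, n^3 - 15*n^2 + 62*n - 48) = n^2 - 14*n + 48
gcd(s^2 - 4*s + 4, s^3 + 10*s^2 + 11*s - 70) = s - 2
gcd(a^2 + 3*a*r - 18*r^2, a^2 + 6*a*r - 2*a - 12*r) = a + 6*r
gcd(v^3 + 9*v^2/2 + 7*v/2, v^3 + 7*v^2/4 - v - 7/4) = v + 1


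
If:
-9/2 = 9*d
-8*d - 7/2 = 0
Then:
No Solution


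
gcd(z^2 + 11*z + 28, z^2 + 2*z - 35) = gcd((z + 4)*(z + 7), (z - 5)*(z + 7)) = z + 7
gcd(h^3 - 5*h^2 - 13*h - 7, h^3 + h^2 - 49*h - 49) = h^2 - 6*h - 7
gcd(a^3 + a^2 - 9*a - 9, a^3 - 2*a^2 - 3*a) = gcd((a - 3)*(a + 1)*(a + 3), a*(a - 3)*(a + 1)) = a^2 - 2*a - 3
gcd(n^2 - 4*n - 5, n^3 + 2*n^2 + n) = n + 1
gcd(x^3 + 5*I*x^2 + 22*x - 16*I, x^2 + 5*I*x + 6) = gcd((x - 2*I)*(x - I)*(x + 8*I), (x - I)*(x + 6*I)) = x - I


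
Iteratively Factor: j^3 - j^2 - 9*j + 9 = (j - 1)*(j^2 - 9) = (j - 1)*(j + 3)*(j - 3)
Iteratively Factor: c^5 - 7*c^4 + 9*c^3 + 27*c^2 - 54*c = (c)*(c^4 - 7*c^3 + 9*c^2 + 27*c - 54) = c*(c + 2)*(c^3 - 9*c^2 + 27*c - 27) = c*(c - 3)*(c + 2)*(c^2 - 6*c + 9) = c*(c - 3)^2*(c + 2)*(c - 3)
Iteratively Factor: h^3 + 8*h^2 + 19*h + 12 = (h + 1)*(h^2 + 7*h + 12) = (h + 1)*(h + 3)*(h + 4)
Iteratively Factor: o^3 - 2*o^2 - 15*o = (o - 5)*(o^2 + 3*o) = (o - 5)*(o + 3)*(o)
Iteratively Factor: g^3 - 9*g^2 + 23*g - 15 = (g - 5)*(g^2 - 4*g + 3) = (g - 5)*(g - 1)*(g - 3)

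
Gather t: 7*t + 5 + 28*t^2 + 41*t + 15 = 28*t^2 + 48*t + 20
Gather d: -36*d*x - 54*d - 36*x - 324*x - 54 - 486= d*(-36*x - 54) - 360*x - 540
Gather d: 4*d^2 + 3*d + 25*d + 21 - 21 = 4*d^2 + 28*d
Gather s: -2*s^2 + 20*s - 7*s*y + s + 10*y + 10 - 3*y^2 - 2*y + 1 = -2*s^2 + s*(21 - 7*y) - 3*y^2 + 8*y + 11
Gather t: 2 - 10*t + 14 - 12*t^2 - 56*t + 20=-12*t^2 - 66*t + 36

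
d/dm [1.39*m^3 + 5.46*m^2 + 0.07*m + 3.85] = 4.17*m^2 + 10.92*m + 0.07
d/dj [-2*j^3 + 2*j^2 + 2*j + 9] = -6*j^2 + 4*j + 2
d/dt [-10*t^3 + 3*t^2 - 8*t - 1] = -30*t^2 + 6*t - 8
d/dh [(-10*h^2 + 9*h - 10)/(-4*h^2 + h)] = 2*(13*h^2 - 40*h + 5)/(h^2*(16*h^2 - 8*h + 1))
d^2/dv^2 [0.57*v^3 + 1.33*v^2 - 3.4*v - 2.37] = 3.42*v + 2.66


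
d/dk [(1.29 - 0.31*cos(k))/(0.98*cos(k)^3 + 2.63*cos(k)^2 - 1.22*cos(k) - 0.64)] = (-0.6076*cos(k)^3 + 2.9773*cos(k)^2 + 6.7854*cos(k) - 1.7722)*sin(k)/(0.9604*cos(k)^6 + 5.1548*cos(k)^5 + 4.5257*cos(k)^4 - 7.6716*cos(k)^3 - 1.878*cos(k)^2 + 1.5616*cos(k) + 0.4096)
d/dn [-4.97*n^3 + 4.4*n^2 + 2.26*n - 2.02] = -14.91*n^2 + 8.8*n + 2.26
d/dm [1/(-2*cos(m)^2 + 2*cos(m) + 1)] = 2*(sin(m) - sin(2*m))/(2*cos(m) - cos(2*m))^2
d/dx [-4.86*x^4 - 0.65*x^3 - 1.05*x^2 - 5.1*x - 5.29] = -19.44*x^3 - 1.95*x^2 - 2.1*x - 5.1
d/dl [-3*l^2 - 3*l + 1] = -6*l - 3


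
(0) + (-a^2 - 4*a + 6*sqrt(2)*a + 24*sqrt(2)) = -a^2 - 4*a + 6*sqrt(2)*a + 24*sqrt(2)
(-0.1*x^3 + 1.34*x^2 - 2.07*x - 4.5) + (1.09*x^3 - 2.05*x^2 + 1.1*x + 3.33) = 0.99*x^3 - 0.71*x^2 - 0.97*x - 1.17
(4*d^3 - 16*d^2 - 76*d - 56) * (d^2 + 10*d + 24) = 4*d^5 + 24*d^4 - 140*d^3 - 1200*d^2 - 2384*d - 1344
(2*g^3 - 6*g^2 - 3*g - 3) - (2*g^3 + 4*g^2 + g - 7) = -10*g^2 - 4*g + 4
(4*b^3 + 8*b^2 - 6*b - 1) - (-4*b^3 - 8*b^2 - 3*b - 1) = 8*b^3 + 16*b^2 - 3*b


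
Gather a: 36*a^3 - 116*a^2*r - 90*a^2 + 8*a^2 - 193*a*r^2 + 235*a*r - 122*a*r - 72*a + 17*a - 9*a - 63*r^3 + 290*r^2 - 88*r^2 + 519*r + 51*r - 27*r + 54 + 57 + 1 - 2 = 36*a^3 + a^2*(-116*r - 82) + a*(-193*r^2 + 113*r - 64) - 63*r^3 + 202*r^2 + 543*r + 110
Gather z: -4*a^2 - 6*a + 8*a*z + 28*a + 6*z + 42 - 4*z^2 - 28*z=-4*a^2 + 22*a - 4*z^2 + z*(8*a - 22) + 42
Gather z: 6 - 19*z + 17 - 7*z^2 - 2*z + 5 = -7*z^2 - 21*z + 28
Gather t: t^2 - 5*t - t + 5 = t^2 - 6*t + 5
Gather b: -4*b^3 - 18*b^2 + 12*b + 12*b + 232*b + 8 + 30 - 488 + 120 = -4*b^3 - 18*b^2 + 256*b - 330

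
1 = 1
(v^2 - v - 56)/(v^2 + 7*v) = (v - 8)/v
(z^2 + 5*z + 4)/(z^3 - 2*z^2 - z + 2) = (z + 4)/(z^2 - 3*z + 2)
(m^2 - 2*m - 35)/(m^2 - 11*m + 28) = (m + 5)/(m - 4)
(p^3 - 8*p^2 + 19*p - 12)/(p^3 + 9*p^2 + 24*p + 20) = (p^3 - 8*p^2 + 19*p - 12)/(p^3 + 9*p^2 + 24*p + 20)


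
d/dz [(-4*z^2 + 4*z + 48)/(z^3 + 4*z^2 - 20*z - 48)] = 4*(z^2 + 6*z + 12)/(z^4 + 16*z^3 + 88*z^2 + 192*z + 144)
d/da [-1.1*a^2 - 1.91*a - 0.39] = -2.2*a - 1.91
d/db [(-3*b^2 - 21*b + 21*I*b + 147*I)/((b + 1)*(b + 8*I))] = (b^2*(18 - 45*I) - 342*I*b + 1008 - 315*I)/(b^4 + b^3*(2 + 16*I) + b^2*(-63 + 32*I) + b*(-128 + 16*I) - 64)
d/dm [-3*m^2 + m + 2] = 1 - 6*m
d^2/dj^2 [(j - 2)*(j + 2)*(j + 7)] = 6*j + 14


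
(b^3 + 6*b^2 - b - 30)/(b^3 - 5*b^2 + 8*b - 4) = (b^2 + 8*b + 15)/(b^2 - 3*b + 2)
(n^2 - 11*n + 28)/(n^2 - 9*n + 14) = (n - 4)/(n - 2)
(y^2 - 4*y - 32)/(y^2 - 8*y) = (y + 4)/y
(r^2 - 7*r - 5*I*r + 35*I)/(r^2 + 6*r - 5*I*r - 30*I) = (r - 7)/(r + 6)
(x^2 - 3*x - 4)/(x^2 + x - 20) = (x + 1)/(x + 5)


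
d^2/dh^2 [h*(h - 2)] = 2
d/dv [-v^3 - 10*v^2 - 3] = v*(-3*v - 20)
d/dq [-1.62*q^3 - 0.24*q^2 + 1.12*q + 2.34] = -4.86*q^2 - 0.48*q + 1.12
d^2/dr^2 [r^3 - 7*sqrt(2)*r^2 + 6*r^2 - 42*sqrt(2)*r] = 6*r - 14*sqrt(2) + 12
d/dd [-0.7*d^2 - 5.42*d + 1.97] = -1.4*d - 5.42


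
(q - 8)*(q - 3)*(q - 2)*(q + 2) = q^4 - 11*q^3 + 20*q^2 + 44*q - 96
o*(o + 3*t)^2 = o^3 + 6*o^2*t + 9*o*t^2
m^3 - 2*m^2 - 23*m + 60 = (m - 4)*(m - 3)*(m + 5)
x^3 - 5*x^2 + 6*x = x*(x - 3)*(x - 2)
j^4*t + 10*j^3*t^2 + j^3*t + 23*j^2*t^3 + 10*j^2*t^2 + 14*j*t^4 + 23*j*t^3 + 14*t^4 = (j + t)*(j + 2*t)*(j + 7*t)*(j*t + t)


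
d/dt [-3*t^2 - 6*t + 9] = -6*t - 6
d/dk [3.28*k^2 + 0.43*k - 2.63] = 6.56*k + 0.43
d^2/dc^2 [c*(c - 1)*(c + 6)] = 6*c + 10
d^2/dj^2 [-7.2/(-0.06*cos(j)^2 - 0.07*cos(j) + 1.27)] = (-0.10368*(1 - cos(j)^2)^2 - 0.09072*cos(j)^3 - 2.28168*cos(j)^2 - 0.45864*cos(j) + 1.27152)/(0.06*cos(j)^2 + 0.07*cos(j) - 1.27)^3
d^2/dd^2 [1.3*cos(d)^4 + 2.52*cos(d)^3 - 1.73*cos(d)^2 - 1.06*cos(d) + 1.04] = -20.8*cos(d)^4 - 22.68*cos(d)^3 + 22.52*cos(d)^2 + 16.18*cos(d) - 3.45999999999999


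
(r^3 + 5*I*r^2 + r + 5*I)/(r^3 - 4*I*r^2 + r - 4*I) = (r + 5*I)/(r - 4*I)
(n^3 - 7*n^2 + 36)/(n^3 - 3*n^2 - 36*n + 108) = (n + 2)/(n + 6)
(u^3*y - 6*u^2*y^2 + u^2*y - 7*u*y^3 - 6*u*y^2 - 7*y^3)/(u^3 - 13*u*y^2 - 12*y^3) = y*(-u^2 + 7*u*y - u + 7*y)/(-u^2 + u*y + 12*y^2)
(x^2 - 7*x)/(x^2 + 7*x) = (x - 7)/(x + 7)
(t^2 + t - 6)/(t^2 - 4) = (t + 3)/(t + 2)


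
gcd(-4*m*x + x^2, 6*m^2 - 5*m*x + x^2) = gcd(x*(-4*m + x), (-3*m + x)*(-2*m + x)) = 1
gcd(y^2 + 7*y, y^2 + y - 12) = 1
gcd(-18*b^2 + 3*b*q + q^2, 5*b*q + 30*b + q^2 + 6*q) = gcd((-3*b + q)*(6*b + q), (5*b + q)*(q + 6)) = 1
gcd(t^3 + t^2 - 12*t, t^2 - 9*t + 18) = t - 3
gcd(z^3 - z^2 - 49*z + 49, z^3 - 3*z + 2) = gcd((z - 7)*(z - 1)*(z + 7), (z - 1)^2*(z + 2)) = z - 1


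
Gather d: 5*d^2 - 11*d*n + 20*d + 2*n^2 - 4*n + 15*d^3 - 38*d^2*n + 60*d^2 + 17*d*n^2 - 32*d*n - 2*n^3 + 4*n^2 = 15*d^3 + d^2*(65 - 38*n) + d*(17*n^2 - 43*n + 20) - 2*n^3 + 6*n^2 - 4*n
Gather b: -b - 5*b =-6*b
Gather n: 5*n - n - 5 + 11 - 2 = 4*n + 4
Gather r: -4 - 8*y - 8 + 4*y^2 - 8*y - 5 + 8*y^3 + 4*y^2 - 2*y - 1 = 8*y^3 + 8*y^2 - 18*y - 18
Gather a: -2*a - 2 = -2*a - 2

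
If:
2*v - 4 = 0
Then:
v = 2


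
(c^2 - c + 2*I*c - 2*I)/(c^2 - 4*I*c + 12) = (c - 1)/(c - 6*I)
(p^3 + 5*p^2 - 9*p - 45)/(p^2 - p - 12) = (p^2 + 2*p - 15)/(p - 4)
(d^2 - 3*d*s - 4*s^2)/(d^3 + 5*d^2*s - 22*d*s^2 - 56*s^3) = (d + s)/(d^2 + 9*d*s + 14*s^2)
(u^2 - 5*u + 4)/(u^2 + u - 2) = (u - 4)/(u + 2)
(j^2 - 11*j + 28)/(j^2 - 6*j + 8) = (j - 7)/(j - 2)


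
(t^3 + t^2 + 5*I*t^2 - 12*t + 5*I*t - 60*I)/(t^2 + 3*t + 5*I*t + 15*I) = (t^2 + t - 12)/(t + 3)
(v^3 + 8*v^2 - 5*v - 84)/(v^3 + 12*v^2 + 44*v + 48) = (v^2 + 4*v - 21)/(v^2 + 8*v + 12)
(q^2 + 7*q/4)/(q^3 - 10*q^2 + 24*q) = (q + 7/4)/(q^2 - 10*q + 24)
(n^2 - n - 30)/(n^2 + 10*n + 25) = (n - 6)/(n + 5)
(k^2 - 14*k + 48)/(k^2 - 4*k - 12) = (k - 8)/(k + 2)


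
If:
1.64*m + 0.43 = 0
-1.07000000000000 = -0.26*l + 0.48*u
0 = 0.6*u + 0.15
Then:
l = 3.65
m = -0.26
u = -0.25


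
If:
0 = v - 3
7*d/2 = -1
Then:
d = -2/7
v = 3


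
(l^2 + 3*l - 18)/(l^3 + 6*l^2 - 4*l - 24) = (l - 3)/(l^2 - 4)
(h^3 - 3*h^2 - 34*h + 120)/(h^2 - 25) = (h^2 + 2*h - 24)/(h + 5)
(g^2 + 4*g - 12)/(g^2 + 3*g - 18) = (g - 2)/(g - 3)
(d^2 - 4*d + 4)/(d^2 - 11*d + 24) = (d^2 - 4*d + 4)/(d^2 - 11*d + 24)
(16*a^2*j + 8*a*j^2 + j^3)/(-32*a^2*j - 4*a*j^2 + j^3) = (-4*a - j)/(8*a - j)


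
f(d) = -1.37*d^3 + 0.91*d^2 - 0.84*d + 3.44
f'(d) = -4.11*d^2 + 1.82*d - 0.84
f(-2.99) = 50.71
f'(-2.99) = -43.03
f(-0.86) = 5.71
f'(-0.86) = -5.44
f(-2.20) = 24.28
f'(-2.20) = -24.74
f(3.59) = -51.23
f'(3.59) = -47.28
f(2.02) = -5.84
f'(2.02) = -13.93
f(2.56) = -15.73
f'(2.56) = -23.12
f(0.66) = 2.89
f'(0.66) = -1.43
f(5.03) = -152.11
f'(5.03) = -95.67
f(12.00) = -2242.96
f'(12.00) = -570.84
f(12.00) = -2242.96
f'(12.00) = -570.84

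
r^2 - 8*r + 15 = (r - 5)*(r - 3)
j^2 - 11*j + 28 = (j - 7)*(j - 4)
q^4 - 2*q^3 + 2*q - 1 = (q - 1)^3*(q + 1)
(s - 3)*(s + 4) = s^2 + s - 12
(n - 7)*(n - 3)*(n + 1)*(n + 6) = n^4 - 3*n^3 - 43*n^2 + 87*n + 126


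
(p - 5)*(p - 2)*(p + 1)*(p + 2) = p^4 - 4*p^3 - 9*p^2 + 16*p + 20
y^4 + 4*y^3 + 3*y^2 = y^2*(y + 1)*(y + 3)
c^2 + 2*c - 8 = (c - 2)*(c + 4)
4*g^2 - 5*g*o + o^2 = (-4*g + o)*(-g + o)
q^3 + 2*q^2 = q^2*(q + 2)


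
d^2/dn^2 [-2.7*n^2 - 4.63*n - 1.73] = -5.40000000000000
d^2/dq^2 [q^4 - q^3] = 6*q*(2*q - 1)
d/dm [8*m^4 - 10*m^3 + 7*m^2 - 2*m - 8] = 32*m^3 - 30*m^2 + 14*m - 2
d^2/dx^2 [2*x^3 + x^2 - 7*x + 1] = 12*x + 2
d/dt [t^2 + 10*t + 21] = 2*t + 10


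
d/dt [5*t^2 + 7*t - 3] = 10*t + 7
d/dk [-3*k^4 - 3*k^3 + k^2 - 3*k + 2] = -12*k^3 - 9*k^2 + 2*k - 3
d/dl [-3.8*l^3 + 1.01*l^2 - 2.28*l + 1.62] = -11.4*l^2 + 2.02*l - 2.28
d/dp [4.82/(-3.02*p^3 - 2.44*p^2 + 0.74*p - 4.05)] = (43.6692*p^2 + 23.5216*p - 3.5668)/(3.02*p^3 + 2.44*p^2 - 0.74*p + 4.05)^2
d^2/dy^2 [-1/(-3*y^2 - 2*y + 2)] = 2*(-9*y^2 - 6*y + 4*(3*y + 1)^2 + 6)/(3*y^2 + 2*y - 2)^3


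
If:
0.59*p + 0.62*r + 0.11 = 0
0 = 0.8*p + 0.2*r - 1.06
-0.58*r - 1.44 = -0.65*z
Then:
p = 1.80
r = -1.89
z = 0.53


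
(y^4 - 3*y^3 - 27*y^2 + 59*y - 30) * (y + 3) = y^5 - 36*y^3 - 22*y^2 + 147*y - 90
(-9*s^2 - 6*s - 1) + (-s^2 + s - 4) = -10*s^2 - 5*s - 5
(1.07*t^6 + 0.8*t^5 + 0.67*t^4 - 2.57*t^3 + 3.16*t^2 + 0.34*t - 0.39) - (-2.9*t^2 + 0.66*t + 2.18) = 1.07*t^6 + 0.8*t^5 + 0.67*t^4 - 2.57*t^3 + 6.06*t^2 - 0.32*t - 2.57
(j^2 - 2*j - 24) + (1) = j^2 - 2*j - 23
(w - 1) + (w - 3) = 2*w - 4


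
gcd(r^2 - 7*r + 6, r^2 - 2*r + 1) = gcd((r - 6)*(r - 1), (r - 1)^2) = r - 1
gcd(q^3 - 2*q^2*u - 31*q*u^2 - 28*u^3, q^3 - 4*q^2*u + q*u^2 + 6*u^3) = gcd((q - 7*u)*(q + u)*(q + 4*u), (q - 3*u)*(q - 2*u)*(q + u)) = q + u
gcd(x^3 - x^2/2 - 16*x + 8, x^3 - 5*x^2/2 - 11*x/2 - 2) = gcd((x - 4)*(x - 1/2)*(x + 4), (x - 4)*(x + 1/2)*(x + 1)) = x - 4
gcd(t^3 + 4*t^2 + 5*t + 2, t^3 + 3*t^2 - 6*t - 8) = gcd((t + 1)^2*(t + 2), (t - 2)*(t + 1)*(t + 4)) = t + 1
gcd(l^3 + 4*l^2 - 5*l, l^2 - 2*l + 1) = l - 1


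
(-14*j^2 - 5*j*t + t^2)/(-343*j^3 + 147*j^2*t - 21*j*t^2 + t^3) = (2*j + t)/(49*j^2 - 14*j*t + t^2)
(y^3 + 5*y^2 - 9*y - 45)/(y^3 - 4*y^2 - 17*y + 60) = (y^2 + 8*y + 15)/(y^2 - y - 20)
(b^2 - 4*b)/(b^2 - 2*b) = (b - 4)/(b - 2)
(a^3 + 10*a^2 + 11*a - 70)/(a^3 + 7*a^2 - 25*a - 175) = (a - 2)/(a - 5)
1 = 1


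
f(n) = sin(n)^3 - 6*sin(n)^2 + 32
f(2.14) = 28.34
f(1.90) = 27.47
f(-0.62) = 29.78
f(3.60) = 30.74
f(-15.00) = 29.19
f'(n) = 3*sin(n)^2*cos(n) - 12*sin(n)*cos(n)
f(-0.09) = 31.95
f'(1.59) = 0.17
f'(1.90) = 2.80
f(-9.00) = 30.91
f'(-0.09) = 1.10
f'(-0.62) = 6.50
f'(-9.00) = -4.97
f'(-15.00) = -6.89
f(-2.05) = 26.58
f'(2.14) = 4.30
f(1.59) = 27.00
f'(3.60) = -5.29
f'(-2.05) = -6.00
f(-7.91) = 25.02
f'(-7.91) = -0.84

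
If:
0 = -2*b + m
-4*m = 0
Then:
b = 0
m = 0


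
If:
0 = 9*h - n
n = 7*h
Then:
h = 0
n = 0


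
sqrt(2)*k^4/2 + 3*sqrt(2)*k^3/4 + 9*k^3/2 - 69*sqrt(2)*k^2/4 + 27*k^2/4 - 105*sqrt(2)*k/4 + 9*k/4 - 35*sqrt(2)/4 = (k + 1/2)*(k - 5*sqrt(2)/2)*(k + 7*sqrt(2))*(sqrt(2)*k/2 + sqrt(2)/2)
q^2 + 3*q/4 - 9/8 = (q - 3/4)*(q + 3/2)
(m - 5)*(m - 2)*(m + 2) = m^3 - 5*m^2 - 4*m + 20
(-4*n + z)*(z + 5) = -4*n*z - 20*n + z^2 + 5*z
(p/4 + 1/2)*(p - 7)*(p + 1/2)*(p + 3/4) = p^4/4 - 15*p^3/16 - 159*p^2/32 - 155*p/32 - 21/16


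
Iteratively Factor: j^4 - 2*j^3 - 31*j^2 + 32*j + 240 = (j + 3)*(j^3 - 5*j^2 - 16*j + 80) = (j + 3)*(j + 4)*(j^2 - 9*j + 20) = (j - 5)*(j + 3)*(j + 4)*(j - 4)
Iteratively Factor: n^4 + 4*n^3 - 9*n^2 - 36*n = (n - 3)*(n^3 + 7*n^2 + 12*n) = (n - 3)*(n + 4)*(n^2 + 3*n) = (n - 3)*(n + 3)*(n + 4)*(n)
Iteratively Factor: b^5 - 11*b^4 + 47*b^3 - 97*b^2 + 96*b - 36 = (b - 3)*(b^4 - 8*b^3 + 23*b^2 - 28*b + 12) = (b - 3)*(b - 2)*(b^3 - 6*b^2 + 11*b - 6) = (b - 3)*(b - 2)^2*(b^2 - 4*b + 3) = (b - 3)*(b - 2)^2*(b - 1)*(b - 3)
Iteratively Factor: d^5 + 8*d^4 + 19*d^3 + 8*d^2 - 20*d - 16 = (d + 2)*(d^4 + 6*d^3 + 7*d^2 - 6*d - 8) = (d + 1)*(d + 2)*(d^3 + 5*d^2 + 2*d - 8) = (d + 1)*(d + 2)^2*(d^2 + 3*d - 4) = (d + 1)*(d + 2)^2*(d + 4)*(d - 1)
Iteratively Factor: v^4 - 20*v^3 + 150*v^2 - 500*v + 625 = (v - 5)*(v^3 - 15*v^2 + 75*v - 125) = (v - 5)^2*(v^2 - 10*v + 25) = (v - 5)^3*(v - 5)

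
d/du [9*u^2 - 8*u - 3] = 18*u - 8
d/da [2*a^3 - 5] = 6*a^2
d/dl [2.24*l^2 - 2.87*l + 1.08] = 4.48*l - 2.87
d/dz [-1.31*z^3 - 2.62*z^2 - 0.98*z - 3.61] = -3.93*z^2 - 5.24*z - 0.98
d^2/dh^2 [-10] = 0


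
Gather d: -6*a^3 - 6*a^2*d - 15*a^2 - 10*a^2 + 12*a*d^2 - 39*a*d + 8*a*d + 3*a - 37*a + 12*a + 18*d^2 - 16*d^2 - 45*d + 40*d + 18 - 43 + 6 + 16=-6*a^3 - 25*a^2 - 22*a + d^2*(12*a + 2) + d*(-6*a^2 - 31*a - 5) - 3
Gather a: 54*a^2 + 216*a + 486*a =54*a^2 + 702*a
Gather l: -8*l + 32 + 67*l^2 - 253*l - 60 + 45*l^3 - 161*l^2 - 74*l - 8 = 45*l^3 - 94*l^2 - 335*l - 36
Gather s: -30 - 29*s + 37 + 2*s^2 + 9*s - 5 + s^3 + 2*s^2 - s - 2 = s^3 + 4*s^2 - 21*s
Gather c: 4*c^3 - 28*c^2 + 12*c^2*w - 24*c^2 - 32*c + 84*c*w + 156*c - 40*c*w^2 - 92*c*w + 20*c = 4*c^3 + c^2*(12*w - 52) + c*(-40*w^2 - 8*w + 144)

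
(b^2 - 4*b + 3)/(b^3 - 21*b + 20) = (b - 3)/(b^2 + b - 20)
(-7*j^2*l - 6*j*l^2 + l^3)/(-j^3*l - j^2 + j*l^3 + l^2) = l*(7*j - l)/(j^2*l - j*l^2 + j - l)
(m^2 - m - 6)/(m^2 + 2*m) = (m - 3)/m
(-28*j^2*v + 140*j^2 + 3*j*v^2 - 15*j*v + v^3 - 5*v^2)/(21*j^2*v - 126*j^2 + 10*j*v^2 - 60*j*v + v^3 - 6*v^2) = (-4*j*v + 20*j + v^2 - 5*v)/(3*j*v - 18*j + v^2 - 6*v)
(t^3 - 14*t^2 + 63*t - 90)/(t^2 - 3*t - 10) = (t^2 - 9*t + 18)/(t + 2)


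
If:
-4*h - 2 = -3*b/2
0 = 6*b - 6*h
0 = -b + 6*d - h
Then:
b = -4/5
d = -4/15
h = -4/5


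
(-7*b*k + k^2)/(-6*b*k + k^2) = (7*b - k)/(6*b - k)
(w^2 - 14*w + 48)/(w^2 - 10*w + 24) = (w - 8)/(w - 4)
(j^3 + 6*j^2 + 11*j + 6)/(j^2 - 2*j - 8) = (j^2 + 4*j + 3)/(j - 4)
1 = 1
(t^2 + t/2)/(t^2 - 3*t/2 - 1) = t/(t - 2)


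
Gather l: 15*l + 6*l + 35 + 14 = 21*l + 49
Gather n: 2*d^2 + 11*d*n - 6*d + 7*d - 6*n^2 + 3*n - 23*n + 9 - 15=2*d^2 + d - 6*n^2 + n*(11*d - 20) - 6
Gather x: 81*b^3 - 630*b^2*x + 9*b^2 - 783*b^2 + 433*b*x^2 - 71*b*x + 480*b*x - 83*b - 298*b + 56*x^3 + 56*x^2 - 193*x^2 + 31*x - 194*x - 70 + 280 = 81*b^3 - 774*b^2 - 381*b + 56*x^3 + x^2*(433*b - 137) + x*(-630*b^2 + 409*b - 163) + 210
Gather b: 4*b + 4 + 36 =4*b + 40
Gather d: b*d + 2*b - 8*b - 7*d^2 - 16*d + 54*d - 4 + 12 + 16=-6*b - 7*d^2 + d*(b + 38) + 24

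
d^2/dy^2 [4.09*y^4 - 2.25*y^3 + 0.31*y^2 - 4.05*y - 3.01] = 49.08*y^2 - 13.5*y + 0.62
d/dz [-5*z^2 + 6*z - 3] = 6 - 10*z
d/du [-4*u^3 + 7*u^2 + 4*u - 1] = -12*u^2 + 14*u + 4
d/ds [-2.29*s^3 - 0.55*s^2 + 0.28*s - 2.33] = -6.87*s^2 - 1.1*s + 0.28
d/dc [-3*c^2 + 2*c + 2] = 2 - 6*c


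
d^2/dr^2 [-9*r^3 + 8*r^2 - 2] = 16 - 54*r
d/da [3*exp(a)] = 3*exp(a)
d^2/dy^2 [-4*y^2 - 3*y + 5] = -8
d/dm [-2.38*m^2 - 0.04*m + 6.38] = -4.76*m - 0.04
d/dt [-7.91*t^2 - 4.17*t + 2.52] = -15.82*t - 4.17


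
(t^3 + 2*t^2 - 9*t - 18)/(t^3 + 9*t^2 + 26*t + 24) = (t - 3)/(t + 4)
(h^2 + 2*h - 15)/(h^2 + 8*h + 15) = (h - 3)/(h + 3)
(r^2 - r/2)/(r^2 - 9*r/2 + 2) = r/(r - 4)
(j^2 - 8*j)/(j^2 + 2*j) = (j - 8)/(j + 2)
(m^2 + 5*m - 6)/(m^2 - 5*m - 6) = (-m^2 - 5*m + 6)/(-m^2 + 5*m + 6)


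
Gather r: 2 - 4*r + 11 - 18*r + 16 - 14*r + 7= 36 - 36*r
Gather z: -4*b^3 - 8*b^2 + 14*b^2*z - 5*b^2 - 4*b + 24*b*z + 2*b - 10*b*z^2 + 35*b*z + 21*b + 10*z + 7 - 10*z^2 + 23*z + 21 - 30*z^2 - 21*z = -4*b^3 - 13*b^2 + 19*b + z^2*(-10*b - 40) + z*(14*b^2 + 59*b + 12) + 28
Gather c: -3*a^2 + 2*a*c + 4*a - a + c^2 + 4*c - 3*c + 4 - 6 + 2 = -3*a^2 + 3*a + c^2 + c*(2*a + 1)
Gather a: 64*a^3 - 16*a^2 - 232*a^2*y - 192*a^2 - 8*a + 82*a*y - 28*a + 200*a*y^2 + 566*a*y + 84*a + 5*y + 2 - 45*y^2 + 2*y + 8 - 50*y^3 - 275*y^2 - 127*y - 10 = 64*a^3 + a^2*(-232*y - 208) + a*(200*y^2 + 648*y + 48) - 50*y^3 - 320*y^2 - 120*y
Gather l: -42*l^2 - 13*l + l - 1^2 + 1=-42*l^2 - 12*l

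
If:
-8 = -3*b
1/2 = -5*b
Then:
No Solution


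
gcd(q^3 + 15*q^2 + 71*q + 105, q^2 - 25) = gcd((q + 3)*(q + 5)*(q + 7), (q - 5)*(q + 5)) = q + 5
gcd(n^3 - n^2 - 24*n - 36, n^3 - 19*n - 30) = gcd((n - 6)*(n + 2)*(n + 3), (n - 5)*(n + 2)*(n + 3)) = n^2 + 5*n + 6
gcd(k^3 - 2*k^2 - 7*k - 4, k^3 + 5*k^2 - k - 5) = k + 1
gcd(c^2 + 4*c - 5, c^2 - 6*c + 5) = c - 1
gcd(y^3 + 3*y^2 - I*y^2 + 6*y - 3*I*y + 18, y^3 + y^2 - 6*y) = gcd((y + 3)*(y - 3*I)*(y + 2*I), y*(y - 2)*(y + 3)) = y + 3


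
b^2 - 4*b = b*(b - 4)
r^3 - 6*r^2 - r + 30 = (r - 5)*(r - 3)*(r + 2)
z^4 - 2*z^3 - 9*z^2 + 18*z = z*(z - 3)*(z - 2)*(z + 3)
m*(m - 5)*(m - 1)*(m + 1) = m^4 - 5*m^3 - m^2 + 5*m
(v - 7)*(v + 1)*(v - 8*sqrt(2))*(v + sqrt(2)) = v^4 - 7*sqrt(2)*v^3 - 6*v^3 - 23*v^2 + 42*sqrt(2)*v^2 + 49*sqrt(2)*v + 96*v + 112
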